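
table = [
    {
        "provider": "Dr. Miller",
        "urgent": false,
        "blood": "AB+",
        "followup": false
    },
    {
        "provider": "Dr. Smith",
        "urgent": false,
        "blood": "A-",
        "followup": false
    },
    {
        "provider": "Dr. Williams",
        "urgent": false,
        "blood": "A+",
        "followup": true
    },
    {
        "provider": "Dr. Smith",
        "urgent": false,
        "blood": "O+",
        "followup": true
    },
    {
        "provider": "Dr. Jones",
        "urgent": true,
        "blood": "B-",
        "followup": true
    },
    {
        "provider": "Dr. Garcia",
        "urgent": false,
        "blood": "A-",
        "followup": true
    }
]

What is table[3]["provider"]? "Dr. Smith"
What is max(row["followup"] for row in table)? True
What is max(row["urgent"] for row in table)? True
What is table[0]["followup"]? False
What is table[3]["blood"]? "O+"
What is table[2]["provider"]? "Dr. Williams"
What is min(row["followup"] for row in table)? False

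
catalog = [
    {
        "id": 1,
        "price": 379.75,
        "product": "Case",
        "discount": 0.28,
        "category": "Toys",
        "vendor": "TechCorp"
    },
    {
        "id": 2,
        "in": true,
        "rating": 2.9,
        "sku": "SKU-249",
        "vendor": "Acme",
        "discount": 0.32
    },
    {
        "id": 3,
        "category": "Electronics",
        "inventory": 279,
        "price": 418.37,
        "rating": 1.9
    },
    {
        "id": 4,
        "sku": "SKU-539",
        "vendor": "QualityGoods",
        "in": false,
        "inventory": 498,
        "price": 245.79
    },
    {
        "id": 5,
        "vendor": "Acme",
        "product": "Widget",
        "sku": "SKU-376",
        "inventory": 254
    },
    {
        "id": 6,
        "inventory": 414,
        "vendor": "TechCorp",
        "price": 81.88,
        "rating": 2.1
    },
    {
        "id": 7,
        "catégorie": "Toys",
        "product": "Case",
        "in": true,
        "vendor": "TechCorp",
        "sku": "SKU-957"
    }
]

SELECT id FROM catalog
[1, 2, 3, 4, 5, 6, 7]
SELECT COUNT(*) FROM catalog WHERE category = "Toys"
1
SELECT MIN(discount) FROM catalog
0.28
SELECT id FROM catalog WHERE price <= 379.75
[1, 4, 6]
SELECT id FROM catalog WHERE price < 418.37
[1, 4, 6]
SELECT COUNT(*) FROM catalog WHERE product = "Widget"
1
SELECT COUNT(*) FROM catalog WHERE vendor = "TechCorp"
3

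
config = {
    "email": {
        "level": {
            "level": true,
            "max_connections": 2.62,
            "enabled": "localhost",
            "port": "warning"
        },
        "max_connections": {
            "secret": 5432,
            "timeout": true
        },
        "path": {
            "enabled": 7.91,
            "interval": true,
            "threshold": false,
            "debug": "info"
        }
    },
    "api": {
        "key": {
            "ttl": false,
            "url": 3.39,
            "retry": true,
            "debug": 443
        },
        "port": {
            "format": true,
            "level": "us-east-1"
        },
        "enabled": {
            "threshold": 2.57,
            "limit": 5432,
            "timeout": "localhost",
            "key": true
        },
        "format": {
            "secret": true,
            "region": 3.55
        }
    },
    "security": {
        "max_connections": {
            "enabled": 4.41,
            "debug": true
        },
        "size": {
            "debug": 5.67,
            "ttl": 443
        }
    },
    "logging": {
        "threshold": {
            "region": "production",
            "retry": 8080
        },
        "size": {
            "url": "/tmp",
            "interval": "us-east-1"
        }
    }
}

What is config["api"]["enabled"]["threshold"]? 2.57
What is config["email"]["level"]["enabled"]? "localhost"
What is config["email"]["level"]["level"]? True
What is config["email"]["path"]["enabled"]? 7.91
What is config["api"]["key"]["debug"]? 443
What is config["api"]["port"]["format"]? True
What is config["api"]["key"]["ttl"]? False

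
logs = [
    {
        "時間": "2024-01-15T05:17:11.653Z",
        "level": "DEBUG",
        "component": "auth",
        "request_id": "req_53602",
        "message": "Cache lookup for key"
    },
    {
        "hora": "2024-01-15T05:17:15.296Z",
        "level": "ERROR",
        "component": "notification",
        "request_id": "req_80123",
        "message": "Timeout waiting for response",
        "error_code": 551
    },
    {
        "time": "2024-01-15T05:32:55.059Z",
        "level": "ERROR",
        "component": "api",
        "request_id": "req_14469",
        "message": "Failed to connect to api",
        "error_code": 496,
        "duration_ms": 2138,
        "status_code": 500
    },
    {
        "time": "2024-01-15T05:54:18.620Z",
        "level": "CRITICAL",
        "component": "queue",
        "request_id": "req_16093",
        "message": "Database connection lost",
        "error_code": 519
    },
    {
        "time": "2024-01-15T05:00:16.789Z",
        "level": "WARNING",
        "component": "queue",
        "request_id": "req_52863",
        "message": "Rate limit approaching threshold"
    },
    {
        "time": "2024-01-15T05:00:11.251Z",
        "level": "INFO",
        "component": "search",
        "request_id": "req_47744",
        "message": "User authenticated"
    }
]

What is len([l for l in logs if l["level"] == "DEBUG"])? 1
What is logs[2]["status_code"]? 500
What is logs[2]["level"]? "ERROR"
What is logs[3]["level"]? "CRITICAL"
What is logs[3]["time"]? "2024-01-15T05:54:18.620Z"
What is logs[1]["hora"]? "2024-01-15T05:17:15.296Z"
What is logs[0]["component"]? "auth"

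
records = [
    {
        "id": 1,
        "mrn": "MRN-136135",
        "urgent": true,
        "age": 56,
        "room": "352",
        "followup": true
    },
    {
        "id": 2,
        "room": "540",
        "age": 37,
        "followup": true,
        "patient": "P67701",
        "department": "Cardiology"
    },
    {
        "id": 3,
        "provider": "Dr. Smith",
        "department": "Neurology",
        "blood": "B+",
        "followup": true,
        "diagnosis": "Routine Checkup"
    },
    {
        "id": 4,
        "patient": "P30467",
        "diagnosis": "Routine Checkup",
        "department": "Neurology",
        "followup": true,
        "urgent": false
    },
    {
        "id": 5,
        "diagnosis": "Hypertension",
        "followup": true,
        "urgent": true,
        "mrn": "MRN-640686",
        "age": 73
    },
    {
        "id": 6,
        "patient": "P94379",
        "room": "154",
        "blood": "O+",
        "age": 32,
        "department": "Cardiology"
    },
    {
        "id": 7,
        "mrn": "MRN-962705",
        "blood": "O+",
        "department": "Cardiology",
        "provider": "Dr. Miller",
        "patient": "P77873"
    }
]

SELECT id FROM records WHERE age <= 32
[6]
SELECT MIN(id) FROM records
1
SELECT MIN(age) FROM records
32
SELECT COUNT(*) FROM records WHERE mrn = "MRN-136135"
1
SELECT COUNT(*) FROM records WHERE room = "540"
1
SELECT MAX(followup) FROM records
True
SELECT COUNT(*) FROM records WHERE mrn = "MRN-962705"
1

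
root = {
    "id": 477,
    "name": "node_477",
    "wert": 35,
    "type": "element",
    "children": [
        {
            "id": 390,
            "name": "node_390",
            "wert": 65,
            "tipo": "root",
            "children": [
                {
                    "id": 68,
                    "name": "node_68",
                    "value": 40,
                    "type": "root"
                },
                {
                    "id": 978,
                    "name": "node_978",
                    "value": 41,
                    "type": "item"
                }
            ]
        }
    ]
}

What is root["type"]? "element"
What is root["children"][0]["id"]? 390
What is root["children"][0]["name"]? "node_390"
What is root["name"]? "node_477"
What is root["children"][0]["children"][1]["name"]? "node_978"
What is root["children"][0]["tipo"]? "root"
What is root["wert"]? 35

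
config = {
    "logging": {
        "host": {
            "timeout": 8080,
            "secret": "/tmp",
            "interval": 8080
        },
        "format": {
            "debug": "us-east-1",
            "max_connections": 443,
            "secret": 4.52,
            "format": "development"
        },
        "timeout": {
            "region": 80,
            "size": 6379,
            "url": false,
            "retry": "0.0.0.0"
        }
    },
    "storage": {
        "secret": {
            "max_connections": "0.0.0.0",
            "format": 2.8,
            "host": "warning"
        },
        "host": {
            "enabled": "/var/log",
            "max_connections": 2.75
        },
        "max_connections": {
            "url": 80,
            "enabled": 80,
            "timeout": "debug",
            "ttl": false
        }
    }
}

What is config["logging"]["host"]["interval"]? 8080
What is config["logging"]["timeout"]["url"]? False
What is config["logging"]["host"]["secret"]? "/tmp"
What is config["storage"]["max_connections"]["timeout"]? "debug"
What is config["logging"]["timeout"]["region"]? 80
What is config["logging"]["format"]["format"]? "development"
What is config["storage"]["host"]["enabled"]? "/var/log"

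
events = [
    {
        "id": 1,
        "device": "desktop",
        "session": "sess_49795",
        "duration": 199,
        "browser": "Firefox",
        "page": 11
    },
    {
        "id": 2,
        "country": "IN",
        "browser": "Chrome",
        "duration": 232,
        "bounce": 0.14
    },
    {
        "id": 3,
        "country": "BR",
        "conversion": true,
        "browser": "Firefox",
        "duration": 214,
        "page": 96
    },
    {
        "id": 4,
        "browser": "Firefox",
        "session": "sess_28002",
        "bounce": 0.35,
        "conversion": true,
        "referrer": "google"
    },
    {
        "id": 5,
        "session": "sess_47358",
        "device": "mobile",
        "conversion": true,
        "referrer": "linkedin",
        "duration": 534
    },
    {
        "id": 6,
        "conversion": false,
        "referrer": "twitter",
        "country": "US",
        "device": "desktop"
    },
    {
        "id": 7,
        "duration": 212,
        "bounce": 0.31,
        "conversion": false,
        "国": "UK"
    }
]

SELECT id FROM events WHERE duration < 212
[1]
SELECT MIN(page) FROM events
11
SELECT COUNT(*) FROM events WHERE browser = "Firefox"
3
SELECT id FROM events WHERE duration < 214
[1, 7]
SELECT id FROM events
[1, 2, 3, 4, 5, 6, 7]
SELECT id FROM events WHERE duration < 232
[1, 3, 7]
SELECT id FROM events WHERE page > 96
[]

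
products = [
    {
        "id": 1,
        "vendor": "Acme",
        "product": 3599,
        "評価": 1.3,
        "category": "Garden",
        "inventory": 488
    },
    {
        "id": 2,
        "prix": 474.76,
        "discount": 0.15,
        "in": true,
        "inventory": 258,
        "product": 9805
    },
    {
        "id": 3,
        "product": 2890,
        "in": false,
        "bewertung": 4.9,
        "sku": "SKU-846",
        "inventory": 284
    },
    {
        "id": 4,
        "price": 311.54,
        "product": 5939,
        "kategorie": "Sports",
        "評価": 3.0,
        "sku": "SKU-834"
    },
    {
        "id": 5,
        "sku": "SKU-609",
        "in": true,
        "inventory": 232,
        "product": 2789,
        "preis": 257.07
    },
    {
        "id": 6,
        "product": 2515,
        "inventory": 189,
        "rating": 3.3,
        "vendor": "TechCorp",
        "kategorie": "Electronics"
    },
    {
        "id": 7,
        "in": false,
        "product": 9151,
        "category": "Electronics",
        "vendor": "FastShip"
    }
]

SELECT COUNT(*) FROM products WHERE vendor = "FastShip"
1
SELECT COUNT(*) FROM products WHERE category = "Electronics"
1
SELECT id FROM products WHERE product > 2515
[1, 2, 3, 4, 5, 7]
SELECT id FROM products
[1, 2, 3, 4, 5, 6, 7]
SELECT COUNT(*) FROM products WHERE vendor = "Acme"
1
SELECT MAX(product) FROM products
9805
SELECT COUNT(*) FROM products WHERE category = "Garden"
1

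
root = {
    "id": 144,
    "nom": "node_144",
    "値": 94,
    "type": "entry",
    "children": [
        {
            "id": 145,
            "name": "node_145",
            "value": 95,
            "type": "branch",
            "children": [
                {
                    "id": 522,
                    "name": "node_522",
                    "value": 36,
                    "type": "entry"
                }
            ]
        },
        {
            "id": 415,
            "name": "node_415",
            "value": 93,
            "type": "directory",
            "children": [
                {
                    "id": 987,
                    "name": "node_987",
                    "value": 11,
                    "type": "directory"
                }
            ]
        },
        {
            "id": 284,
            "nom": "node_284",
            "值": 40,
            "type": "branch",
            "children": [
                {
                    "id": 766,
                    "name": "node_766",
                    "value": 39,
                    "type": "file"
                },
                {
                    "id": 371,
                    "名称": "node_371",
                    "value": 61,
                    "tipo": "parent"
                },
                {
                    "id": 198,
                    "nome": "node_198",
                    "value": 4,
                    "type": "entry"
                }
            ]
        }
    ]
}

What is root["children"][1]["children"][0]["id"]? 987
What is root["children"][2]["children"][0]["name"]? "node_766"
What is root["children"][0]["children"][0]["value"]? 36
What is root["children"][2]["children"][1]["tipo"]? "parent"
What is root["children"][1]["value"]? 93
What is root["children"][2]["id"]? 284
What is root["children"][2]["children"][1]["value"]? 61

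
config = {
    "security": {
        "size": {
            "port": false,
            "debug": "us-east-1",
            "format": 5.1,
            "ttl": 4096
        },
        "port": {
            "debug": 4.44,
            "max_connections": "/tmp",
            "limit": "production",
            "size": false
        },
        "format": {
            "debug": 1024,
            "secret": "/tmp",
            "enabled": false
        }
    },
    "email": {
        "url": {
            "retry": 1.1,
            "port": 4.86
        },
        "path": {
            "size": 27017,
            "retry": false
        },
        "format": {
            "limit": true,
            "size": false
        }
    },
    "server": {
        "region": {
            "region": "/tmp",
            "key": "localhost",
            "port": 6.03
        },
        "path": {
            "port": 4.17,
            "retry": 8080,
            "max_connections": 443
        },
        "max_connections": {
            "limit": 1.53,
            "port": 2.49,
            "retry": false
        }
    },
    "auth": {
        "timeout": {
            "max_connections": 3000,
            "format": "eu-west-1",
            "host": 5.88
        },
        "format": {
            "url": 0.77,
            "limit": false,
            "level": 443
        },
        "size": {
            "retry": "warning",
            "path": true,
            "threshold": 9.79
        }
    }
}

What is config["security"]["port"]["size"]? False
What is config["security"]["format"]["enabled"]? False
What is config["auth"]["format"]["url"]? 0.77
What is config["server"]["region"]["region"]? "/tmp"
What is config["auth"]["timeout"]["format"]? "eu-west-1"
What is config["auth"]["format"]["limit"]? False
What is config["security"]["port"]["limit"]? "production"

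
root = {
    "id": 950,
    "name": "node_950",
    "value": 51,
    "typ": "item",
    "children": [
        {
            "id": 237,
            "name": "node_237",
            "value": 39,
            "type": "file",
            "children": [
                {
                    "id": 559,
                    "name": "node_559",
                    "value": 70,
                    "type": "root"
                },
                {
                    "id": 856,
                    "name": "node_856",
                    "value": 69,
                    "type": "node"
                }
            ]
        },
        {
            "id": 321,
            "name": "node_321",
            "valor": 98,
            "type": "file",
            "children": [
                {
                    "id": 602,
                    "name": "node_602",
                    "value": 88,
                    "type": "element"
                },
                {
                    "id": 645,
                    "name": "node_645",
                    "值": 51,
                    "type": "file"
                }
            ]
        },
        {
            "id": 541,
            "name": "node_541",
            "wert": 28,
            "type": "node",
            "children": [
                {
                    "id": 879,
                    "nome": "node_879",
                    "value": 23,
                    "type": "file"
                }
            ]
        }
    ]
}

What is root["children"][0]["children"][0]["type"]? "root"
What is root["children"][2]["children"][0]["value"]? 23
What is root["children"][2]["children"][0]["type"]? "file"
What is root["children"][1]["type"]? "file"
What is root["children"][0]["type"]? "file"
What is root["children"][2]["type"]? "node"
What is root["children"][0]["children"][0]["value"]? 70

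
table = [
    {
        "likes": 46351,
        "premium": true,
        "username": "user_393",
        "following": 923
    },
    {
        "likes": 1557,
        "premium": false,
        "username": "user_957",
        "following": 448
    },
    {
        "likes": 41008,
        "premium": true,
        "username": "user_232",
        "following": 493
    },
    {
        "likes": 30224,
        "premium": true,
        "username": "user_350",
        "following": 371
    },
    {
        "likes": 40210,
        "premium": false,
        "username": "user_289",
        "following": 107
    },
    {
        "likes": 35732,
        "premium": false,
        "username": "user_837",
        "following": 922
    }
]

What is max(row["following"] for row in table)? 923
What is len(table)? 6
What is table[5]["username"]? "user_837"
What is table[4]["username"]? "user_289"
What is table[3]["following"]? 371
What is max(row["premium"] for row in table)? True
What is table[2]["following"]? 493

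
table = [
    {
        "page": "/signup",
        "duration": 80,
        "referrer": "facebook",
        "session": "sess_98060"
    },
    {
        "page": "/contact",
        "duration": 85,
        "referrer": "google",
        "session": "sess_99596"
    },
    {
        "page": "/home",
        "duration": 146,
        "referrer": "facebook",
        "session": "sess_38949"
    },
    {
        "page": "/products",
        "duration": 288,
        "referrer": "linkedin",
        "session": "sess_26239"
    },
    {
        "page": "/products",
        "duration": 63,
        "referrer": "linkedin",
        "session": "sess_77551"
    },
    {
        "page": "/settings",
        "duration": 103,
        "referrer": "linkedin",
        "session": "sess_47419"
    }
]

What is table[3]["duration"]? 288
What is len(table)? 6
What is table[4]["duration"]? 63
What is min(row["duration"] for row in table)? 63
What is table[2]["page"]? "/home"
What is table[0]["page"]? "/signup"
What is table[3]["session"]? "sess_26239"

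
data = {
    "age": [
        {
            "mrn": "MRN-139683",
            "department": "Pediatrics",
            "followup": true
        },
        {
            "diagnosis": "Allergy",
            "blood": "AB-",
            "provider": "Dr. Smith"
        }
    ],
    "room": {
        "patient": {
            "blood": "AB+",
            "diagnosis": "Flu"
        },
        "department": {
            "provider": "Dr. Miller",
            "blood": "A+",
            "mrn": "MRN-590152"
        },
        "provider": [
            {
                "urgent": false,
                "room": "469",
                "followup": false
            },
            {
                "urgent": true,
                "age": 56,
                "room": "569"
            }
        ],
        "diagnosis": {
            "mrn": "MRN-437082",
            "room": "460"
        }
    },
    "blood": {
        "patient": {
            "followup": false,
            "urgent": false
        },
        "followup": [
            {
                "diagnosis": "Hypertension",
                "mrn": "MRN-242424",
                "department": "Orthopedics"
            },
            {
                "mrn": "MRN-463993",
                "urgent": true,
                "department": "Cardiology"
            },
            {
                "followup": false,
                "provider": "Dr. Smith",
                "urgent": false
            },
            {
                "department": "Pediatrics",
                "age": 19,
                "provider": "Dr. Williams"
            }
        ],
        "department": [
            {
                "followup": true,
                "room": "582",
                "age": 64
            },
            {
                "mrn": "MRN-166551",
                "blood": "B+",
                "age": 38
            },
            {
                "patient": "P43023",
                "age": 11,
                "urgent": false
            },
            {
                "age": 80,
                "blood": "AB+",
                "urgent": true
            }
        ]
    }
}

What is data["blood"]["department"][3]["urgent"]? True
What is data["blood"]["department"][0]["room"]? "582"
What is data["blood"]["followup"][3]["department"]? "Pediatrics"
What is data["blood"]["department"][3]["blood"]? "AB+"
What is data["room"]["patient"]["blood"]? "AB+"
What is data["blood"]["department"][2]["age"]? 11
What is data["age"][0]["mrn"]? "MRN-139683"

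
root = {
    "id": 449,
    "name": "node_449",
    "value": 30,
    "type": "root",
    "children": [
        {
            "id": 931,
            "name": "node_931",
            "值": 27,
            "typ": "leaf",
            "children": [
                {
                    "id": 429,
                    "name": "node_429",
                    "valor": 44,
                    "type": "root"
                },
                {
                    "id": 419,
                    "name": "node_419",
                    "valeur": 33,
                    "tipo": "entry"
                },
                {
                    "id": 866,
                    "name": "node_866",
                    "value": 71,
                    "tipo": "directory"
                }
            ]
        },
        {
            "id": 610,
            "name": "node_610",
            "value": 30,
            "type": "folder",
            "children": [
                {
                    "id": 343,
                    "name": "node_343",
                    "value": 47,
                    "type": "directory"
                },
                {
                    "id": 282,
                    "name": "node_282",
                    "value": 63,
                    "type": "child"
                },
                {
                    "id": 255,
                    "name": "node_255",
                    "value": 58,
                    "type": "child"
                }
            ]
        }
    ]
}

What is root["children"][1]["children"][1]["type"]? "child"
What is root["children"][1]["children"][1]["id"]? 282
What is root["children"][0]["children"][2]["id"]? 866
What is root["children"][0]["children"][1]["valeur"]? 33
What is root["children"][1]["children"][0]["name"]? "node_343"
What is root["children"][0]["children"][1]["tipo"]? "entry"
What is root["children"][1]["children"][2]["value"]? 58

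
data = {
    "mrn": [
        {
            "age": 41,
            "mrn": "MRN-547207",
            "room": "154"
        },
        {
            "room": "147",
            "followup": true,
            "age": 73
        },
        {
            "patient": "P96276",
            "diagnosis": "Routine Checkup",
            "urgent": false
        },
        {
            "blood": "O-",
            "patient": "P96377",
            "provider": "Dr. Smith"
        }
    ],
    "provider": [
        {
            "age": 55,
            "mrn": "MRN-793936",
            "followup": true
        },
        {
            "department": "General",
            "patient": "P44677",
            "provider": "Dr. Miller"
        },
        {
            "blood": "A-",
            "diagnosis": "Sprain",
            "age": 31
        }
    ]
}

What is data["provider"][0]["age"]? 55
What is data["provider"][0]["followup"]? True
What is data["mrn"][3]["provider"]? "Dr. Smith"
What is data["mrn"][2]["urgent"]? False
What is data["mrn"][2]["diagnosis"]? "Routine Checkup"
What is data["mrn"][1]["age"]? 73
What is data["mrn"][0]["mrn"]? "MRN-547207"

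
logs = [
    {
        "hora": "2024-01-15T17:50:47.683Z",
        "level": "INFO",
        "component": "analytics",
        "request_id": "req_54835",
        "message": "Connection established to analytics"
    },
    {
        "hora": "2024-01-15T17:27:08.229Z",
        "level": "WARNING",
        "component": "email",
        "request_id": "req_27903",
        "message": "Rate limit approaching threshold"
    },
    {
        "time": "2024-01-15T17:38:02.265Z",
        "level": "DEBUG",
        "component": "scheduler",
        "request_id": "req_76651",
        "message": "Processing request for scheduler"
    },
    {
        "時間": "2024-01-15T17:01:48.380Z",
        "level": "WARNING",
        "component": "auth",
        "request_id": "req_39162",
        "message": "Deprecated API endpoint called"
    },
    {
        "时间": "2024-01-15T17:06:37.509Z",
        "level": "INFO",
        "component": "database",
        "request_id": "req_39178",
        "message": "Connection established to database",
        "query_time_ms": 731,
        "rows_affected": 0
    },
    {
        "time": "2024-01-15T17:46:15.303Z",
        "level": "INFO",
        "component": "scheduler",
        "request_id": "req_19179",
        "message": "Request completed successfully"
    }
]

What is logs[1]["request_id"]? "req_27903"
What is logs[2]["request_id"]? "req_76651"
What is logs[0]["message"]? "Connection established to analytics"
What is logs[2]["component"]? "scheduler"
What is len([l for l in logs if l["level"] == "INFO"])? 3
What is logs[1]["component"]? "email"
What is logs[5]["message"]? "Request completed successfully"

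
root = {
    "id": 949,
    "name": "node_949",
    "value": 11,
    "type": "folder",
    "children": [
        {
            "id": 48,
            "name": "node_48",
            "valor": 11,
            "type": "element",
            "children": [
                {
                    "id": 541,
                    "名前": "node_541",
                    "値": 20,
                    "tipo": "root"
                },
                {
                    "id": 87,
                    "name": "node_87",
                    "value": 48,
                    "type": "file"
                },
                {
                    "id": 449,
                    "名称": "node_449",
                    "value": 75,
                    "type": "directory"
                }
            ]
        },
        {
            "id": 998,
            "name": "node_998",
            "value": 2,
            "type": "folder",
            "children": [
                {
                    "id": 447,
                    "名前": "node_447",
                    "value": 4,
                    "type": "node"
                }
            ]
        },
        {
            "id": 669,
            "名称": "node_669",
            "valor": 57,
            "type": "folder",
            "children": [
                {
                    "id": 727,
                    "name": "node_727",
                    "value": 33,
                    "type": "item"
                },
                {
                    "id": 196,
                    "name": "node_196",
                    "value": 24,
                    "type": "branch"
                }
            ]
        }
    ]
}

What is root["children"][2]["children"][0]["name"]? "node_727"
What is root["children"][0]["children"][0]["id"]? 541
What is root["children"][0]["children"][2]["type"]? "directory"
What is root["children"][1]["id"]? 998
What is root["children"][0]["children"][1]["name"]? "node_87"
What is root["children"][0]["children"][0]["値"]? 20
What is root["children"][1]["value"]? 2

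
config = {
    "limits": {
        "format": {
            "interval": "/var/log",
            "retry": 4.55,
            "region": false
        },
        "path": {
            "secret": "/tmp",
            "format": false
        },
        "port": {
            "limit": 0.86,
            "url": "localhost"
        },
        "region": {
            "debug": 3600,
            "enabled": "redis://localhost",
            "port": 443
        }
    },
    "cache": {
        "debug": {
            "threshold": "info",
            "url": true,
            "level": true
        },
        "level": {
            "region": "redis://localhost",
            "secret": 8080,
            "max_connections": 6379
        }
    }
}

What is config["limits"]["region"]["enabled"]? "redis://localhost"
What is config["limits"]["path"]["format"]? False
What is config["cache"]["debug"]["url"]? True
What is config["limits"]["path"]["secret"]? "/tmp"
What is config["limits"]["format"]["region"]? False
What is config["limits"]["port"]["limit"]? 0.86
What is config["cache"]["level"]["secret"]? 8080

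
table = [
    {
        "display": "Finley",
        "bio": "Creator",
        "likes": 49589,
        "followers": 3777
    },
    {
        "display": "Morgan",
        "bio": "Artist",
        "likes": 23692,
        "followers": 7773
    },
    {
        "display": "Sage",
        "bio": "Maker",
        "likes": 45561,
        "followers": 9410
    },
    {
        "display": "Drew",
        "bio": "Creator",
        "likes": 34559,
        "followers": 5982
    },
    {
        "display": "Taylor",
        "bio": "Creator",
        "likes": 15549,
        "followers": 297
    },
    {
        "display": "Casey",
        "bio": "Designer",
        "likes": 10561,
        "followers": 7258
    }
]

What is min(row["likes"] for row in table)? 10561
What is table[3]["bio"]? "Creator"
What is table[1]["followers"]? 7773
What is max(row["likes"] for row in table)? 49589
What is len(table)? 6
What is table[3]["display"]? "Drew"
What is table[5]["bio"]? "Designer"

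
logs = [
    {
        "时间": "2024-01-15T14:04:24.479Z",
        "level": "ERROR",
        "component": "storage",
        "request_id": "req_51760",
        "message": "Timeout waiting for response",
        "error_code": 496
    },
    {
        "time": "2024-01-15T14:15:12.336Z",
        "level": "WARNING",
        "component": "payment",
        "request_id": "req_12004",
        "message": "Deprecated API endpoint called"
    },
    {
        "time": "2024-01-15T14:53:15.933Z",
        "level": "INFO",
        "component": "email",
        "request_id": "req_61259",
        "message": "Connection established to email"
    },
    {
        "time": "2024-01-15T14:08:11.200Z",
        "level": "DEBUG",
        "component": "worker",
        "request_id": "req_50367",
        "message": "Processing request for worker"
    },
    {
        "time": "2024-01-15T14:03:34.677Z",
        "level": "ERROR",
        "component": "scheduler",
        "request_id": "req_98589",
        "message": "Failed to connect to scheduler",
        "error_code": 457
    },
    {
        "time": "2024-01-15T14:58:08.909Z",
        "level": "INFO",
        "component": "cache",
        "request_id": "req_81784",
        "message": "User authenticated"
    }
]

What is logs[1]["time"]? "2024-01-15T14:15:12.336Z"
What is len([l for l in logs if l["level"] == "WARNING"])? 1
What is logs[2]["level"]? "INFO"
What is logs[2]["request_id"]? "req_61259"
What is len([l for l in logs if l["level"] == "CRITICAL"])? 0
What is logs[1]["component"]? "payment"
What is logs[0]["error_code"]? 496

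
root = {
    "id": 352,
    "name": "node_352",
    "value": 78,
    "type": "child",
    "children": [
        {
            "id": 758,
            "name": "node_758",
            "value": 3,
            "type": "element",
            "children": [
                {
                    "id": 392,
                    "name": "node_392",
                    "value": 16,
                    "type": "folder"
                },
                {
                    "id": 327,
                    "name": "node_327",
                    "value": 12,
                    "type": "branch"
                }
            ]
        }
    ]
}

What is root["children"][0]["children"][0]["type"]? "folder"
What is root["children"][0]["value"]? 3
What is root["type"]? "child"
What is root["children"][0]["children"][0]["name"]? "node_392"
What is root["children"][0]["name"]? "node_758"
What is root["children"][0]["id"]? 758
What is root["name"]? "node_352"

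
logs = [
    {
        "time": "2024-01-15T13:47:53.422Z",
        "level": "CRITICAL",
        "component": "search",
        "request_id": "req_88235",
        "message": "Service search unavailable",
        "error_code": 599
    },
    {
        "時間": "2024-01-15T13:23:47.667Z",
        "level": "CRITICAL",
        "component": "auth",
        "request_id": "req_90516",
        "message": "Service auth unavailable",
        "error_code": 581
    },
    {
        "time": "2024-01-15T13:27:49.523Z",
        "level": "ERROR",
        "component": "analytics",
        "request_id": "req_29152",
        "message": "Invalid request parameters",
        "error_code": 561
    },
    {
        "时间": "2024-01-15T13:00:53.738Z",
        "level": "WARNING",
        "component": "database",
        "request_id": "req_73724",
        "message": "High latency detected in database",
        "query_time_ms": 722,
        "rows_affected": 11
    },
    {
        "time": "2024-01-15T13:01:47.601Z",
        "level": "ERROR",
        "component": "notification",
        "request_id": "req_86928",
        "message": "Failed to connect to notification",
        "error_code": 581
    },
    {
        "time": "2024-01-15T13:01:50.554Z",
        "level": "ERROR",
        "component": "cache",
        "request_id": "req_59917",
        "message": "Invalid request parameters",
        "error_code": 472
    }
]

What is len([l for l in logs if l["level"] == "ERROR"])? 3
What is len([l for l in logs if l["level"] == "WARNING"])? 1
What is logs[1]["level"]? "CRITICAL"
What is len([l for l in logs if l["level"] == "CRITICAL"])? 2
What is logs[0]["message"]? "Service search unavailable"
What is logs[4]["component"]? "notification"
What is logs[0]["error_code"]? 599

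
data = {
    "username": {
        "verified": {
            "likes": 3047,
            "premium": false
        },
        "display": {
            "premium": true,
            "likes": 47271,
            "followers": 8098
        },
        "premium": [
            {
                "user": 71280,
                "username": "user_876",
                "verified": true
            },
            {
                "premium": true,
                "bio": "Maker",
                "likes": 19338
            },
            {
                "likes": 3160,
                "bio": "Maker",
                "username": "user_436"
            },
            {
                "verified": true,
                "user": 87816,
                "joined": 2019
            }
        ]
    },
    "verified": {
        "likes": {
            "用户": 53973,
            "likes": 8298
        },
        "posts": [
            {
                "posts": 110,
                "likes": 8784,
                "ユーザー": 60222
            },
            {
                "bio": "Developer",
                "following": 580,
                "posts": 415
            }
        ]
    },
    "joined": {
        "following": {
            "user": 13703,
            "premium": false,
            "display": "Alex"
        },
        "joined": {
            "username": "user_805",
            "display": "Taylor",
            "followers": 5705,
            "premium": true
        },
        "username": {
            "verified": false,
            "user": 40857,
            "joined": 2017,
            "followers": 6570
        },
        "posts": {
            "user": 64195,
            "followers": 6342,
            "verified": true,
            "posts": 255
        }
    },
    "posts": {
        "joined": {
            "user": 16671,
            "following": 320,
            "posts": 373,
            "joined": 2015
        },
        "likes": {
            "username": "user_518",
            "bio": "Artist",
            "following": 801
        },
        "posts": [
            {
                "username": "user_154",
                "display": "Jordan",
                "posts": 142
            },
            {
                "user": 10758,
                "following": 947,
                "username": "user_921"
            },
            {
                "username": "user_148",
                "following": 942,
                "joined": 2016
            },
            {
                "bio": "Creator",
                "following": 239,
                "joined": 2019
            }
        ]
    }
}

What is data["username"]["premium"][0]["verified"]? True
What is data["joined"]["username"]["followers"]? 6570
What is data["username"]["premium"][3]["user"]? 87816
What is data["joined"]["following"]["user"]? 13703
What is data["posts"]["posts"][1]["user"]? 10758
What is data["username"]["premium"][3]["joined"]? 2019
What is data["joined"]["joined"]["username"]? "user_805"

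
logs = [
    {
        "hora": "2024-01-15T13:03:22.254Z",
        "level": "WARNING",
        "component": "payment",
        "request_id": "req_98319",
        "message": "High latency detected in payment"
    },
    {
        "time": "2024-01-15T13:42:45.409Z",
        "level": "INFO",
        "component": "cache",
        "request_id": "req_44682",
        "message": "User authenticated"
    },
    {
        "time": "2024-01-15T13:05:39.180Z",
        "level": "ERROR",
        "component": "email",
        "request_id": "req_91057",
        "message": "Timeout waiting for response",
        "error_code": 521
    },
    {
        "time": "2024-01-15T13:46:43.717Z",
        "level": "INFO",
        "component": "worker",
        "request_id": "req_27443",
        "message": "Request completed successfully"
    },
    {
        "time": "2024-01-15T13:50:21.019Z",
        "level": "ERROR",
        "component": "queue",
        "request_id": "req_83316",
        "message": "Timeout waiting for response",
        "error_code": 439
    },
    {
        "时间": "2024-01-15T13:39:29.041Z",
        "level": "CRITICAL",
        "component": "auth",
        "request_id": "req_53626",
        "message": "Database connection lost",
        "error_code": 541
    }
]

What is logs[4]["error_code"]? 439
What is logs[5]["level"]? "CRITICAL"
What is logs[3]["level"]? "INFO"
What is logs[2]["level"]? "ERROR"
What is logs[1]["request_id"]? "req_44682"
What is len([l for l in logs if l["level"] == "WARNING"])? 1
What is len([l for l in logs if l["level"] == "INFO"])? 2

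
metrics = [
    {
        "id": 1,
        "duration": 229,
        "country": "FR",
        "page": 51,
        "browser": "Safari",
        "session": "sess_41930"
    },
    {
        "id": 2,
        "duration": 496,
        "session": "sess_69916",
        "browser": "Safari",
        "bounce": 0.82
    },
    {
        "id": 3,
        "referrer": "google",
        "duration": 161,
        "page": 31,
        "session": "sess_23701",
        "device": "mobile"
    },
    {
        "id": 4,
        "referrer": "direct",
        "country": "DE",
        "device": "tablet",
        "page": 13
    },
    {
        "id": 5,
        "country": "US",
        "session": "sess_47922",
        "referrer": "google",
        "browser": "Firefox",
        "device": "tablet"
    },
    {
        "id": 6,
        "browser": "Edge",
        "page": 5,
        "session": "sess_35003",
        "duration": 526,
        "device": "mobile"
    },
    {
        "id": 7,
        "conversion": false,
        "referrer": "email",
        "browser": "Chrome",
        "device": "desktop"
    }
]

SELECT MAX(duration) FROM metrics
526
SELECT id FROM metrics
[1, 2, 3, 4, 5, 6, 7]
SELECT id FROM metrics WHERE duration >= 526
[6]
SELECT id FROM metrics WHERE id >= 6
[6, 7]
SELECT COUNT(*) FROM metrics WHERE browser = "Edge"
1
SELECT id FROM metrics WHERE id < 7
[1, 2, 3, 4, 5, 6]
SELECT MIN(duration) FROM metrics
161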